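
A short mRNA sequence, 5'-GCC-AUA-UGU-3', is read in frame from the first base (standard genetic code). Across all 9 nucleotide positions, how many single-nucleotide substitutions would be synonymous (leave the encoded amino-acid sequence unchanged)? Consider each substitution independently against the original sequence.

Codon 1 (GCC, Ala): 3 synonymous substitutions.
Codon 2 (AUA, Ile): 2 synonymous substitutions.
Codon 3 (UGU, Cys): 1 synonymous substitution.
Total: 3 + 2 + 1 = 6.

6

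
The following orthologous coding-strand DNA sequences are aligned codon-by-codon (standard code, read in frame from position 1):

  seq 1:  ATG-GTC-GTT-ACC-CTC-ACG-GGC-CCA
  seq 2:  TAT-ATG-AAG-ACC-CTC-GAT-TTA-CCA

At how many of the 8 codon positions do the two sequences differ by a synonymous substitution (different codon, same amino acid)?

0

Codon 1: ATG Met / TAT Tyr — nonsynonymous.
Codon 2: GTC Val / ATG Met — nonsynonymous.
Codon 3: GTT Val / AAG Lys — nonsynonymous.
Codon 4: ACC Thr / ACC Thr — identical.
Codon 5: CTC Leu / CTC Leu — identical.
Codon 6: ACG Thr / GAT Asp — nonsynonymous.
Codon 7: GGC Gly / TTA Leu — nonsynonymous.
Codon 8: CCA Pro / CCA Pro — identical.
Synonymous differences: 0.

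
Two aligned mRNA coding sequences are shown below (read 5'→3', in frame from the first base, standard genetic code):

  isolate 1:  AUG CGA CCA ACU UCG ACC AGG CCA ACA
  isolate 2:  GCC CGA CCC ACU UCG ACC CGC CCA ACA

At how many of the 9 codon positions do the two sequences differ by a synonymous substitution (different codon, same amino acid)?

2

Codon 1: AUG Met / GCC Ala — nonsynonymous.
Codon 2: CGA Arg / CGA Arg — identical.
Codon 3: CCA Pro / CCC Pro — synonymous.
Codon 4: ACU Thr / ACU Thr — identical.
Codon 5: UCG Ser / UCG Ser — identical.
Codon 6: ACC Thr / ACC Thr — identical.
Codon 7: AGG Arg / CGC Arg — synonymous.
Codon 8: CCA Pro / CCA Pro — identical.
Codon 9: ACA Thr / ACA Thr — identical.
Synonymous differences: 2.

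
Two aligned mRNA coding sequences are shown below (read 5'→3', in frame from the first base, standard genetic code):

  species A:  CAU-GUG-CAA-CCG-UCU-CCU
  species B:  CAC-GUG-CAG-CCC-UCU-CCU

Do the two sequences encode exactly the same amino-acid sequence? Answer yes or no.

Codon 1: CAU His / CAC His — synonymous.
Codon 2: GUG Val / GUG Val — identical.
Codon 3: CAA Gln / CAG Gln — synonymous.
Codon 4: CCG Pro / CCC Pro — synonymous.
Codon 5: UCU Ser / UCU Ser — identical.
Codon 6: CCU Pro / CCU Pro — identical.
Nonsynonymous differences: 0 → same protein.

yes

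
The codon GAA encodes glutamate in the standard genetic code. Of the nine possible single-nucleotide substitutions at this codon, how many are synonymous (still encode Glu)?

Position 1: none → 0 synonymous.
Position 2: none → 0 synonymous.
Position 3: GAG → 1 synonymous.
Total: 0 + 0 + 1 = 1.

1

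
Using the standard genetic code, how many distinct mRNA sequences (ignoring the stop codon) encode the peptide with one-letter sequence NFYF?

Asn: 2 codons.
Phe: 2 codons.
Tyr: 2 codons.
Phe: 2 codons.
2 × 2 × 2 × 2 = 16.

16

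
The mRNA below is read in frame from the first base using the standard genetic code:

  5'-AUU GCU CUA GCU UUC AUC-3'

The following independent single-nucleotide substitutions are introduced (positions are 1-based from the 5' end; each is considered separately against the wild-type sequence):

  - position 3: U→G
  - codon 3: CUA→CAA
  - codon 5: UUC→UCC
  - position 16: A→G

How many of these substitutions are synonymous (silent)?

Codon 1: AUU (Ile) → AUG (Met) — missense.
Codon 3: CUA (Leu) → CAA (Gln) — missense.
Codon 5: UUC (Phe) → UCC (Ser) — missense.
Codon 6: AUC (Ile) → GUC (Val) — missense.
Synonymous: 0 of 4.

0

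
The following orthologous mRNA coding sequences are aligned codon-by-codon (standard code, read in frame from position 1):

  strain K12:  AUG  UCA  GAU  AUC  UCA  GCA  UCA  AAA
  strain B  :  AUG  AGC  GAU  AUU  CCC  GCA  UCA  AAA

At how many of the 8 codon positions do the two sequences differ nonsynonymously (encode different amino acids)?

1

Codon 1: AUG Met / AUG Met — identical.
Codon 2: UCA Ser / AGC Ser — synonymous.
Codon 3: GAU Asp / GAU Asp — identical.
Codon 4: AUC Ile / AUU Ile — synonymous.
Codon 5: UCA Ser / CCC Pro — nonsynonymous.
Codon 6: GCA Ala / GCA Ala — identical.
Codon 7: UCA Ser / UCA Ser — identical.
Codon 8: AAA Lys / AAA Lys — identical.
Nonsynonymous differences: 1.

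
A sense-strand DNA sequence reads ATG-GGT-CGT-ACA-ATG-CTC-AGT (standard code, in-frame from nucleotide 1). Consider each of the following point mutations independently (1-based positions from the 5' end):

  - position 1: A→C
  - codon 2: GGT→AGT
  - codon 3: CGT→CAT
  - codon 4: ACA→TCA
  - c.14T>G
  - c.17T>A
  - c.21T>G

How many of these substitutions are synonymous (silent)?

Codon 1: ATG (Met) → CTG (Leu) — missense.
Codon 2: GGT (Gly) → AGT (Ser) — missense.
Codon 3: CGT (Arg) → CAT (His) — missense.
Codon 4: ACA (Thr) → TCA (Ser) — missense.
Codon 5: ATG (Met) → AGG (Arg) — missense.
Codon 6: CTC (Leu) → CAC (His) — missense.
Codon 7: AGT (Ser) → AGG (Arg) — missense.
Synonymous: 0 of 7.

0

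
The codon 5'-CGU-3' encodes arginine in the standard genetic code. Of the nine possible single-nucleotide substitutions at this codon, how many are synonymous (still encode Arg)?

3

Position 1: none → 0 synonymous.
Position 2: none → 0 synonymous.
Position 3: CGC, CGA, CGG → 3 synonymous.
Total: 0 + 0 + 3 = 3.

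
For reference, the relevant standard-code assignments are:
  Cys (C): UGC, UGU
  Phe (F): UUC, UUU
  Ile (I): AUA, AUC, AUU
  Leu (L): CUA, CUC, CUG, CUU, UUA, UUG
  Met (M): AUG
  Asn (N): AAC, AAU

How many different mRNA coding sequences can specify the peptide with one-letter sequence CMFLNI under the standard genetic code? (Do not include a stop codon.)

Cys: 2 codons.
Met: 1 codon.
Phe: 2 codons.
Leu: 6 codons.
Asn: 2 codons.
Ile: 3 codons.
2 × 1 × 2 × 6 × 2 × 3 = 144.

144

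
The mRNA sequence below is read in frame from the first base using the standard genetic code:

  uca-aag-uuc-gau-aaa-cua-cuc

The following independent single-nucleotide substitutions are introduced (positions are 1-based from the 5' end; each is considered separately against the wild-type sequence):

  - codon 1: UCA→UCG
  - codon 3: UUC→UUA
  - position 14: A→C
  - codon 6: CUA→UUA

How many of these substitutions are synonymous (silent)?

Codon 1: UCA (Ser) → UCG (Ser) — synonymous.
Codon 3: UUC (Phe) → UUA (Leu) — missense.
Codon 5: AAA (Lys) → ACA (Thr) — missense.
Codon 6: CUA (Leu) → UUA (Leu) — synonymous.
Synonymous: 2 of 4.

2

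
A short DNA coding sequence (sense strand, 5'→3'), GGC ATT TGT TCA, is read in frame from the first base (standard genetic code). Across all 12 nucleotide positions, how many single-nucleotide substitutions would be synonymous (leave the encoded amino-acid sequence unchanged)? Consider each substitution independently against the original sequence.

Codon 1 (GGC, Gly): 3 synonymous substitutions.
Codon 2 (ATT, Ile): 2 synonymous substitutions.
Codon 3 (TGT, Cys): 1 synonymous substitution.
Codon 4 (TCA, Ser): 3 synonymous substitutions.
Total: 3 + 2 + 1 + 3 = 9.

9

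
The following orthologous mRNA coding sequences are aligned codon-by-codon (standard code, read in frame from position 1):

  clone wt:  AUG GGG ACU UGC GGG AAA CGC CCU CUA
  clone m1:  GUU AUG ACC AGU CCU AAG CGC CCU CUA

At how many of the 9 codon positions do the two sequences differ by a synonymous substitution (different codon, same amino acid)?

2

Codon 1: AUG Met / GUU Val — nonsynonymous.
Codon 2: GGG Gly / AUG Met — nonsynonymous.
Codon 3: ACU Thr / ACC Thr — synonymous.
Codon 4: UGC Cys / AGU Ser — nonsynonymous.
Codon 5: GGG Gly / CCU Pro — nonsynonymous.
Codon 6: AAA Lys / AAG Lys — synonymous.
Codon 7: CGC Arg / CGC Arg — identical.
Codon 8: CCU Pro / CCU Pro — identical.
Codon 9: CUA Leu / CUA Leu — identical.
Synonymous differences: 2.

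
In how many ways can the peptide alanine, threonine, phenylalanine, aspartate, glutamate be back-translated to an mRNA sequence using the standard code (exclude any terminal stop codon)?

Ala: 4 codons.
Thr: 4 codons.
Phe: 2 codons.
Asp: 2 codons.
Glu: 2 codons.
4 × 4 × 2 × 2 × 2 = 128.

128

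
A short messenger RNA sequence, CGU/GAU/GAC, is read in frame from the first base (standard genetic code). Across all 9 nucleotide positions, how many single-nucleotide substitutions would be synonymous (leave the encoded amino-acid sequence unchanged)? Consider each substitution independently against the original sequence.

5

Codon 1 (CGU, Arg): 3 synonymous substitutions.
Codon 2 (GAU, Asp): 1 synonymous substitution.
Codon 3 (GAC, Asp): 1 synonymous substitution.
Total: 3 + 1 + 1 = 5.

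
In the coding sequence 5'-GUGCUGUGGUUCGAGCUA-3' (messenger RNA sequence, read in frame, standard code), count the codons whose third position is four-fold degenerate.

Codon 1 GUG (Val): third position 4-fold.
Codon 2 CUG (Leu): third position 4-fold.
Codon 3 UGG (Trp): third position 1-fold.
Codon 4 UUC (Phe): third position 2-fold.
Codon 5 GAG (Glu): third position 2-fold.
Codon 6 CUA (Leu): third position 4-fold.
Four-fold degenerate third positions: 3.

3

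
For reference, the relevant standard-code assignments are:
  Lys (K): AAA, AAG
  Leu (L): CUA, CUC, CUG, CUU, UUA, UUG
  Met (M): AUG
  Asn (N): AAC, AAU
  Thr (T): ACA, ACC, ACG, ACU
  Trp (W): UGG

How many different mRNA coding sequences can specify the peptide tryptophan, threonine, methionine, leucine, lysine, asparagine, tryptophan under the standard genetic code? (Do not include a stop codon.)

Trp: 1 codon.
Thr: 4 codons.
Met: 1 codon.
Leu: 6 codons.
Lys: 2 codons.
Asn: 2 codons.
Trp: 1 codon.
1 × 4 × 1 × 6 × 2 × 2 × 1 = 96.

96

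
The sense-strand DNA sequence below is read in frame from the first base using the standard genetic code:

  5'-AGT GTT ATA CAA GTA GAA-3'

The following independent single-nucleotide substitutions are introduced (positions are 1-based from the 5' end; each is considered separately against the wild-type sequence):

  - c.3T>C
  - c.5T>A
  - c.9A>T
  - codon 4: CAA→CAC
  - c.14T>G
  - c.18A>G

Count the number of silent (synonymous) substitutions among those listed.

3

Codon 1: AGT (Ser) → AGC (Ser) — synonymous.
Codon 2: GTT (Val) → GAT (Asp) — missense.
Codon 3: ATA (Ile) → ATT (Ile) — synonymous.
Codon 4: CAA (Gln) → CAC (His) — missense.
Codon 5: GTA (Val) → GGA (Gly) — missense.
Codon 6: GAA (Glu) → GAG (Glu) — synonymous.
Synonymous: 3 of 6.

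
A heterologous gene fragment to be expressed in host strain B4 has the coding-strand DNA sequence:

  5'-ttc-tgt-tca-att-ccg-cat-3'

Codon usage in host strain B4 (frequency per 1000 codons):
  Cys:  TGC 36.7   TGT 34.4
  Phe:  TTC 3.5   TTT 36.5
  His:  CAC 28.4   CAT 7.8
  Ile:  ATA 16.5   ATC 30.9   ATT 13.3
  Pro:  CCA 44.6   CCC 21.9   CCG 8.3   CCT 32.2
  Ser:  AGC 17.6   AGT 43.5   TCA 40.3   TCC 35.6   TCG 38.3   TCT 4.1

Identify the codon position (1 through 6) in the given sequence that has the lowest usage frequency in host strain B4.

Codon 1 TTC (Phe): 3.5 per 1000.
Codon 2 TGT (Cys): 34.4 per 1000.
Codon 3 TCA (Ser): 40.3 per 1000.
Codon 4 ATT (Ile): 13.3 per 1000.
Codon 5 CCG (Pro): 8.3 per 1000.
Codon 6 CAT (His): 7.8 per 1000.
Lowest frequency is 3.5 at codon 1.

1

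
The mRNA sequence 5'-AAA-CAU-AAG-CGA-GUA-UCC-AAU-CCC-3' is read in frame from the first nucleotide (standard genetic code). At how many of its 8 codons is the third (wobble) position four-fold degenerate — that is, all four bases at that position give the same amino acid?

4

Codon 1 AAA (Lys): third position 2-fold.
Codon 2 CAU (His): third position 2-fold.
Codon 3 AAG (Lys): third position 2-fold.
Codon 4 CGA (Arg): third position 4-fold.
Codon 5 GUA (Val): third position 4-fold.
Codon 6 UCC (Ser): third position 4-fold.
Codon 7 AAU (Asn): third position 2-fold.
Codon 8 CCC (Pro): third position 4-fold.
Four-fold degenerate third positions: 4.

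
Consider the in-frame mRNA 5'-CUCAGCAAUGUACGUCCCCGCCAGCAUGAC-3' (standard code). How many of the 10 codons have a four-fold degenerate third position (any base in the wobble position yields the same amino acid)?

Codon 1 CUC (Leu): third position 4-fold.
Codon 2 AGC (Ser): third position 2-fold.
Codon 3 AAU (Asn): third position 2-fold.
Codon 4 GUA (Val): third position 4-fold.
Codon 5 CGU (Arg): third position 4-fold.
Codon 6 CCC (Pro): third position 4-fold.
Codon 7 CGC (Arg): third position 4-fold.
Codon 8 CAG (Gln): third position 2-fold.
Codon 9 CAU (His): third position 2-fold.
Codon 10 GAC (Asp): third position 2-fold.
Four-fold degenerate third positions: 5.

5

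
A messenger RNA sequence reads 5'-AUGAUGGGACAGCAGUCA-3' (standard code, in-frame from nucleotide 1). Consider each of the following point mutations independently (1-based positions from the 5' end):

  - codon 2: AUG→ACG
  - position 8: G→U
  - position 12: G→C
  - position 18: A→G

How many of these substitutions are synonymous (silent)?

Codon 2: AUG (Met) → ACG (Thr) — missense.
Codon 3: GGA (Gly) → GUA (Val) — missense.
Codon 4: CAG (Gln) → CAC (His) — missense.
Codon 6: UCA (Ser) → UCG (Ser) — synonymous.
Synonymous: 1 of 4.

1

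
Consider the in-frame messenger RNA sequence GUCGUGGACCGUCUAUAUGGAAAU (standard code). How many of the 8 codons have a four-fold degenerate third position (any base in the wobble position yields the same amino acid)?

Codon 1 GUC (Val): third position 4-fold.
Codon 2 GUG (Val): third position 4-fold.
Codon 3 GAC (Asp): third position 2-fold.
Codon 4 CGU (Arg): third position 4-fold.
Codon 5 CUA (Leu): third position 4-fold.
Codon 6 UAU (Tyr): third position 2-fold.
Codon 7 GGA (Gly): third position 4-fold.
Codon 8 AAU (Asn): third position 2-fold.
Four-fold degenerate third positions: 5.

5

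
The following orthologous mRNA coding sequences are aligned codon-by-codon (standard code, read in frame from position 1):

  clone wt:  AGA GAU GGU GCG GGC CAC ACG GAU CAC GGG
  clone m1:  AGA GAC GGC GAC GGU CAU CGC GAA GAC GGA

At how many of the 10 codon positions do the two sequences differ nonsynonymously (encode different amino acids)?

4

Codon 1: AGA Arg / AGA Arg — identical.
Codon 2: GAU Asp / GAC Asp — synonymous.
Codon 3: GGU Gly / GGC Gly — synonymous.
Codon 4: GCG Ala / GAC Asp — nonsynonymous.
Codon 5: GGC Gly / GGU Gly — synonymous.
Codon 6: CAC His / CAU His — synonymous.
Codon 7: ACG Thr / CGC Arg — nonsynonymous.
Codon 8: GAU Asp / GAA Glu — nonsynonymous.
Codon 9: CAC His / GAC Asp — nonsynonymous.
Codon 10: GGG Gly / GGA Gly — synonymous.
Nonsynonymous differences: 4.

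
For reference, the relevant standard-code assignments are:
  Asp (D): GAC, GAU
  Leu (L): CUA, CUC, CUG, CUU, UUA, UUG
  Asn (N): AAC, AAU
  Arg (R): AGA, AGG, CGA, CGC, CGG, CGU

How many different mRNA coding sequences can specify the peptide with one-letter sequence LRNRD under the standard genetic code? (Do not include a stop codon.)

864

Leu: 6 codons.
Arg: 6 codons.
Asn: 2 codons.
Arg: 6 codons.
Asp: 2 codons.
6 × 6 × 2 × 6 × 2 = 864.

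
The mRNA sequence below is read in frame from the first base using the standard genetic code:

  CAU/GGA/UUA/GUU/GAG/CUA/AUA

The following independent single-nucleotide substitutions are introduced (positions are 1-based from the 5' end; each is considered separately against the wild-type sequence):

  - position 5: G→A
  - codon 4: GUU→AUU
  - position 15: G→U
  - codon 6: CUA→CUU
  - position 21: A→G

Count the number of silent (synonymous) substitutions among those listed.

Codon 2: GGA (Gly) → GAA (Glu) — missense.
Codon 4: GUU (Val) → AUU (Ile) — missense.
Codon 5: GAG (Glu) → GAU (Asp) — missense.
Codon 6: CUA (Leu) → CUU (Leu) — synonymous.
Codon 7: AUA (Ile) → AUG (Met) — missense.
Synonymous: 1 of 5.

1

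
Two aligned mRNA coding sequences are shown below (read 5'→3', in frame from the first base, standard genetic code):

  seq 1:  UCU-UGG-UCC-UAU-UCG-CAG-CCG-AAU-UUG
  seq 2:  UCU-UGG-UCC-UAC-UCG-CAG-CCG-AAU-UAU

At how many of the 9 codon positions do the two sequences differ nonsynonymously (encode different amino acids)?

Codon 1: UCU Ser / UCU Ser — identical.
Codon 2: UGG Trp / UGG Trp — identical.
Codon 3: UCC Ser / UCC Ser — identical.
Codon 4: UAU Tyr / UAC Tyr — synonymous.
Codon 5: UCG Ser / UCG Ser — identical.
Codon 6: CAG Gln / CAG Gln — identical.
Codon 7: CCG Pro / CCG Pro — identical.
Codon 8: AAU Asn / AAU Asn — identical.
Codon 9: UUG Leu / UAU Tyr — nonsynonymous.
Nonsynonymous differences: 1.

1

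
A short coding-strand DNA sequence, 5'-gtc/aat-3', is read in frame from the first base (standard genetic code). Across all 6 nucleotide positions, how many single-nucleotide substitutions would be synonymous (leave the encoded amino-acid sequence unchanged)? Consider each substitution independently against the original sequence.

Codon 1 (GTC, Val): 3 synonymous substitutions.
Codon 2 (AAT, Asn): 1 synonymous substitution.
Total: 3 + 1 = 4.

4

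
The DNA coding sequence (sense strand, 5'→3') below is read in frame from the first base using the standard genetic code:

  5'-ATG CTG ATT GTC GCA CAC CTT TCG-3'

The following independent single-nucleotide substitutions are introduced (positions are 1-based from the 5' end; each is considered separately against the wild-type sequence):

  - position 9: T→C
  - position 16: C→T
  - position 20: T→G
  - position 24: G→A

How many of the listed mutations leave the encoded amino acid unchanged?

2

Codon 3: ATT (Ile) → ATC (Ile) — synonymous.
Codon 6: CAC (His) → TAC (Tyr) — missense.
Codon 7: CTT (Leu) → CGT (Arg) — missense.
Codon 8: TCG (Ser) → TCA (Ser) — synonymous.
Synonymous: 2 of 4.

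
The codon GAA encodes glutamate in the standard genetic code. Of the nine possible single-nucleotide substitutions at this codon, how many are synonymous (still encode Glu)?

Position 1: none → 0 synonymous.
Position 2: none → 0 synonymous.
Position 3: GAG → 1 synonymous.
Total: 0 + 0 + 1 = 1.

1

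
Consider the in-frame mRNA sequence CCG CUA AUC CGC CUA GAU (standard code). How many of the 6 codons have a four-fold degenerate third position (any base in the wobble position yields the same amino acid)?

4

Codon 1 CCG (Pro): third position 4-fold.
Codon 2 CUA (Leu): third position 4-fold.
Codon 3 AUC (Ile): third position 3-fold.
Codon 4 CGC (Arg): third position 4-fold.
Codon 5 CUA (Leu): third position 4-fold.
Codon 6 GAU (Asp): third position 2-fold.
Four-fold degenerate third positions: 4.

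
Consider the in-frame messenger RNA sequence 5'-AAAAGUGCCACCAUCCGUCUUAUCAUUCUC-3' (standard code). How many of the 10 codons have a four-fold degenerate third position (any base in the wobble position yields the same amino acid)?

Codon 1 AAA (Lys): third position 2-fold.
Codon 2 AGU (Ser): third position 2-fold.
Codon 3 GCC (Ala): third position 4-fold.
Codon 4 ACC (Thr): third position 4-fold.
Codon 5 AUC (Ile): third position 3-fold.
Codon 6 CGU (Arg): third position 4-fold.
Codon 7 CUU (Leu): third position 4-fold.
Codon 8 AUC (Ile): third position 3-fold.
Codon 9 AUU (Ile): third position 3-fold.
Codon 10 CUC (Leu): third position 4-fold.
Four-fold degenerate third positions: 5.

5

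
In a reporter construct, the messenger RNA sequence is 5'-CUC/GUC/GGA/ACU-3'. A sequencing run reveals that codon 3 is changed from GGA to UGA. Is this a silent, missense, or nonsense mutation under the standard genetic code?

Position 7 falls in codon 3: GGA → Gly.
After the substitution the codon is UGA → Stop.
The new codon is a stop codon, so this is a nonsense mutation.

nonsense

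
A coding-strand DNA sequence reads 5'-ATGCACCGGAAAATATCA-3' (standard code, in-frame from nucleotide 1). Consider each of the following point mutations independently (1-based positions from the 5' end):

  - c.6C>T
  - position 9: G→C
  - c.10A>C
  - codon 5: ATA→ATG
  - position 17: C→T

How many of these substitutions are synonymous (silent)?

Codon 2: CAC (His) → CAT (His) — synonymous.
Codon 3: CGG (Arg) → CGC (Arg) — synonymous.
Codon 4: AAA (Lys) → CAA (Gln) — missense.
Codon 5: ATA (Ile) → ATG (Met) — missense.
Codon 6: TCA (Ser) → TTA (Leu) — missense.
Synonymous: 2 of 5.

2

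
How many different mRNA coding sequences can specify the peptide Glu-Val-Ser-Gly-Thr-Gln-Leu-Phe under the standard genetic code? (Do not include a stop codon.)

18432

Glu: 2 codons.
Val: 4 codons.
Ser: 6 codons.
Gly: 4 codons.
Thr: 4 codons.
Gln: 2 codons.
Leu: 6 codons.
Phe: 2 codons.
2 × 4 × 6 × 4 × 4 × 2 × 6 × 2 = 18432.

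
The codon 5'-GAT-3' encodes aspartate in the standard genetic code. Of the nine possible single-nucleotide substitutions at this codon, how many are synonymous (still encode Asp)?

1

Position 1: none → 0 synonymous.
Position 2: none → 0 synonymous.
Position 3: GAC → 1 synonymous.
Total: 0 + 0 + 1 = 1.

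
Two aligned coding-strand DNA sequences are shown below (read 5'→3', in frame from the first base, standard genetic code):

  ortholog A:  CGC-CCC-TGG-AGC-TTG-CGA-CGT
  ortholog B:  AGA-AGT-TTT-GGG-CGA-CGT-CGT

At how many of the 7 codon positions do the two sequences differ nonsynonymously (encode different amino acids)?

Codon 1: CGC Arg / AGA Arg — synonymous.
Codon 2: CCC Pro / AGT Ser — nonsynonymous.
Codon 3: TGG Trp / TTT Phe — nonsynonymous.
Codon 4: AGC Ser / GGG Gly — nonsynonymous.
Codon 5: TTG Leu / CGA Arg — nonsynonymous.
Codon 6: CGA Arg / CGT Arg — synonymous.
Codon 7: CGT Arg / CGT Arg — identical.
Nonsynonymous differences: 4.

4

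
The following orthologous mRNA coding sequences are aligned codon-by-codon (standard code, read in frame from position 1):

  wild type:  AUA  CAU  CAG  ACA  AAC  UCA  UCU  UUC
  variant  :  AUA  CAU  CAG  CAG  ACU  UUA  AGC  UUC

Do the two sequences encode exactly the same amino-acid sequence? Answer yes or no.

Codon 1: AUA Ile / AUA Ile — identical.
Codon 2: CAU His / CAU His — identical.
Codon 3: CAG Gln / CAG Gln — identical.
Codon 4: ACA Thr / CAG Gln — nonsynonymous.
Codon 5: AAC Asn / ACU Thr — nonsynonymous.
Codon 6: UCA Ser / UUA Leu — nonsynonymous.
Codon 7: UCU Ser / AGC Ser — synonymous.
Codon 8: UUC Phe / UUC Phe — identical.
Nonsynonymous differences: 3 → different protein.

no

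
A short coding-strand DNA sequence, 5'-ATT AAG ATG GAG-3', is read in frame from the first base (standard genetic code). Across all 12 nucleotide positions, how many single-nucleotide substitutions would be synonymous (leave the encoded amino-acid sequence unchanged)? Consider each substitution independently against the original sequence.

4

Codon 1 (ATT, Ile): 2 synonymous substitutions.
Codon 2 (AAG, Lys): 1 synonymous substitution.
Codon 3 (ATG, Met): 0 synonymous substitutions.
Codon 4 (GAG, Glu): 1 synonymous substitution.
Total: 2 + 1 + 0 + 1 = 4.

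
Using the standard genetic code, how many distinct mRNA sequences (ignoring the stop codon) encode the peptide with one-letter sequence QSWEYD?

Gln: 2 codons.
Ser: 6 codons.
Trp: 1 codon.
Glu: 2 codons.
Tyr: 2 codons.
Asp: 2 codons.
2 × 6 × 1 × 2 × 2 × 2 = 96.

96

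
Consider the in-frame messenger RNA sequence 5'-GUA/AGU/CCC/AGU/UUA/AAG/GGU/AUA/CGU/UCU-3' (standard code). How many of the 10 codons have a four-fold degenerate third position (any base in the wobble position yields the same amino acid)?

Codon 1 GUA (Val): third position 4-fold.
Codon 2 AGU (Ser): third position 2-fold.
Codon 3 CCC (Pro): third position 4-fold.
Codon 4 AGU (Ser): third position 2-fold.
Codon 5 UUA (Leu): third position 2-fold.
Codon 6 AAG (Lys): third position 2-fold.
Codon 7 GGU (Gly): third position 4-fold.
Codon 8 AUA (Ile): third position 3-fold.
Codon 9 CGU (Arg): third position 4-fold.
Codon 10 UCU (Ser): third position 4-fold.
Four-fold degenerate third positions: 5.

5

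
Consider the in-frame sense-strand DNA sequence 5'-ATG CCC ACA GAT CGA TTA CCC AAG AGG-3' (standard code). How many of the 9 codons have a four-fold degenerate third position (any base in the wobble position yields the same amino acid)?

Codon 1 ATG (Met): third position 1-fold.
Codon 2 CCC (Pro): third position 4-fold.
Codon 3 ACA (Thr): third position 4-fold.
Codon 4 GAT (Asp): third position 2-fold.
Codon 5 CGA (Arg): third position 4-fold.
Codon 6 TTA (Leu): third position 2-fold.
Codon 7 CCC (Pro): third position 4-fold.
Codon 8 AAG (Lys): third position 2-fold.
Codon 9 AGG (Arg): third position 2-fold.
Four-fold degenerate third positions: 4.

4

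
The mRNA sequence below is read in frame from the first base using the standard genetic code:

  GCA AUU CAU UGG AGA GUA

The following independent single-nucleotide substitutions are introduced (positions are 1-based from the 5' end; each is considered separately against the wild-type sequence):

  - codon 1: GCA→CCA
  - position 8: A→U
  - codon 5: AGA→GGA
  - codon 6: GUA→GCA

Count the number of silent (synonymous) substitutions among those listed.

0

Codon 1: GCA (Ala) → CCA (Pro) — missense.
Codon 3: CAU (His) → CUU (Leu) — missense.
Codon 5: AGA (Arg) → GGA (Gly) — missense.
Codon 6: GUA (Val) → GCA (Ala) — missense.
Synonymous: 0 of 4.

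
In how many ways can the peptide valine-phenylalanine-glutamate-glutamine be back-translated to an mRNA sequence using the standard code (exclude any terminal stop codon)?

Val: 4 codons.
Phe: 2 codons.
Glu: 2 codons.
Gln: 2 codons.
4 × 2 × 2 × 2 = 32.

32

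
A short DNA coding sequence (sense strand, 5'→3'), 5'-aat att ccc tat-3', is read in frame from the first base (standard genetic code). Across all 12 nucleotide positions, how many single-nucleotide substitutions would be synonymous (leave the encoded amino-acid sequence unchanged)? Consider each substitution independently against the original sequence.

7

Codon 1 (AAT, Asn): 1 synonymous substitution.
Codon 2 (ATT, Ile): 2 synonymous substitutions.
Codon 3 (CCC, Pro): 3 synonymous substitutions.
Codon 4 (TAT, Tyr): 1 synonymous substitution.
Total: 1 + 2 + 3 + 1 = 7.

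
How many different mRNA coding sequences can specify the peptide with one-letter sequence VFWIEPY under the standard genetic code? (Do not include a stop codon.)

384

Val: 4 codons.
Phe: 2 codons.
Trp: 1 codon.
Ile: 3 codons.
Glu: 2 codons.
Pro: 4 codons.
Tyr: 2 codons.
4 × 2 × 1 × 3 × 2 × 4 × 2 = 384.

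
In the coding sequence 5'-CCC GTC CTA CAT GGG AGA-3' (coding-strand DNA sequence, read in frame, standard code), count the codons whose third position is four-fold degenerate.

4

Codon 1 CCC (Pro): third position 4-fold.
Codon 2 GTC (Val): third position 4-fold.
Codon 3 CTA (Leu): third position 4-fold.
Codon 4 CAT (His): third position 2-fold.
Codon 5 GGG (Gly): third position 4-fold.
Codon 6 AGA (Arg): third position 2-fold.
Four-fold degenerate third positions: 4.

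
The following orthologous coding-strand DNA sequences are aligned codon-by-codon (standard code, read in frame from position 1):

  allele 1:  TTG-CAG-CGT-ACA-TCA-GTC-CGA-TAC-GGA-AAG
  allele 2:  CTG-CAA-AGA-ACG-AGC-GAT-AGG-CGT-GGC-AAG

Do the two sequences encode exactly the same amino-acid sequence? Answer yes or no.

Codon 1: TTG Leu / CTG Leu — synonymous.
Codon 2: CAG Gln / CAA Gln — synonymous.
Codon 3: CGT Arg / AGA Arg — synonymous.
Codon 4: ACA Thr / ACG Thr — synonymous.
Codon 5: TCA Ser / AGC Ser — synonymous.
Codon 6: GTC Val / GAT Asp — nonsynonymous.
Codon 7: CGA Arg / AGG Arg — synonymous.
Codon 8: TAC Tyr / CGT Arg — nonsynonymous.
Codon 9: GGA Gly / GGC Gly — synonymous.
Codon 10: AAG Lys / AAG Lys — identical.
Nonsynonymous differences: 2 → different protein.

no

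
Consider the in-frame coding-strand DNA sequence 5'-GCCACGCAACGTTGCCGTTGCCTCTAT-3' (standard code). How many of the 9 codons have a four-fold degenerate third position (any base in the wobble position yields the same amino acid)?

5

Codon 1 GCC (Ala): third position 4-fold.
Codon 2 ACG (Thr): third position 4-fold.
Codon 3 CAA (Gln): third position 2-fold.
Codon 4 CGT (Arg): third position 4-fold.
Codon 5 TGC (Cys): third position 2-fold.
Codon 6 CGT (Arg): third position 4-fold.
Codon 7 TGC (Cys): third position 2-fold.
Codon 8 CTC (Leu): third position 4-fold.
Codon 9 TAT (Tyr): third position 2-fold.
Four-fold degenerate third positions: 5.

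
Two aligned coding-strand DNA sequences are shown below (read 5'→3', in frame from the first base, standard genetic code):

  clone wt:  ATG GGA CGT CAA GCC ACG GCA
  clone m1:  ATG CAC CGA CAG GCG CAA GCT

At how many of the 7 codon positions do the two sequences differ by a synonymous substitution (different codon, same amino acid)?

4

Codon 1: ATG Met / ATG Met — identical.
Codon 2: GGA Gly / CAC His — nonsynonymous.
Codon 3: CGT Arg / CGA Arg — synonymous.
Codon 4: CAA Gln / CAG Gln — synonymous.
Codon 5: GCC Ala / GCG Ala — synonymous.
Codon 6: ACG Thr / CAA Gln — nonsynonymous.
Codon 7: GCA Ala / GCT Ala — synonymous.
Synonymous differences: 4.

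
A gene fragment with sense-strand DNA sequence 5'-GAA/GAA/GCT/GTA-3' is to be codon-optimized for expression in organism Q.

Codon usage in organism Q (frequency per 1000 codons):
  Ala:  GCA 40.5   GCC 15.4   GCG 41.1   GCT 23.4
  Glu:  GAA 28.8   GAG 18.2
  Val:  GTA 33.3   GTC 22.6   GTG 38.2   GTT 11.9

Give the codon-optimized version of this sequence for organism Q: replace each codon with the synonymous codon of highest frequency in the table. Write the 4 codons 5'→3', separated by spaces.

Codon 1 (Glu): best is GAA at 28.8.
Codon 2 (Glu): best is GAA at 28.8.
Codon 3 (Ala): best is GCG at 41.1.
Codon 4 (Val): best is GTG at 38.2.

GAA GAA GCG GTG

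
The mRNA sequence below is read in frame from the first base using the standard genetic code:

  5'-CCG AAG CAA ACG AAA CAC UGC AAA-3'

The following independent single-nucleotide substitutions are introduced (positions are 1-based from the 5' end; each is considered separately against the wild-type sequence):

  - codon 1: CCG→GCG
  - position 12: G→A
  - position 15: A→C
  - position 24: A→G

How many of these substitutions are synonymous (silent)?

Codon 1: CCG (Pro) → GCG (Ala) — missense.
Codon 4: ACG (Thr) → ACA (Thr) — synonymous.
Codon 5: AAA (Lys) → AAC (Asn) — missense.
Codon 8: AAA (Lys) → AAG (Lys) — synonymous.
Synonymous: 2 of 4.

2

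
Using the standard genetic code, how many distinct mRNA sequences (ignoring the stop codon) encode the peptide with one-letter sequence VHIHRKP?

2304

Val: 4 codons.
His: 2 codons.
Ile: 3 codons.
His: 2 codons.
Arg: 6 codons.
Lys: 2 codons.
Pro: 4 codons.
4 × 2 × 3 × 2 × 6 × 2 × 4 = 2304.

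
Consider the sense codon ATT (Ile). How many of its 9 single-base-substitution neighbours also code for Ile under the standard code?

Position 1: none → 0 synonymous.
Position 2: none → 0 synonymous.
Position 3: ATC, ATA → 2 synonymous.
Total: 0 + 0 + 2 = 2.

2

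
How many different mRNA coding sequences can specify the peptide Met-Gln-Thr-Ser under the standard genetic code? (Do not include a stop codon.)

Met: 1 codon.
Gln: 2 codons.
Thr: 4 codons.
Ser: 6 codons.
1 × 2 × 4 × 6 = 48.

48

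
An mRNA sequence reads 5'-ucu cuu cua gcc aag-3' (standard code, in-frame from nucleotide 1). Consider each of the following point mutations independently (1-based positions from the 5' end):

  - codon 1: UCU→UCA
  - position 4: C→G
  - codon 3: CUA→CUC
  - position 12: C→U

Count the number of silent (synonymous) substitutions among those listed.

Codon 1: UCU (Ser) → UCA (Ser) — synonymous.
Codon 2: CUU (Leu) → GUU (Val) — missense.
Codon 3: CUA (Leu) → CUC (Leu) — synonymous.
Codon 4: GCC (Ala) → GCU (Ala) — synonymous.
Synonymous: 3 of 4.

3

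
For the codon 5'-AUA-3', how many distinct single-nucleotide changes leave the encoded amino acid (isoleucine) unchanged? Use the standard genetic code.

2

Position 1: none → 0 synonymous.
Position 2: none → 0 synonymous.
Position 3: AUU, AUC → 2 synonymous.
Total: 0 + 0 + 2 = 2.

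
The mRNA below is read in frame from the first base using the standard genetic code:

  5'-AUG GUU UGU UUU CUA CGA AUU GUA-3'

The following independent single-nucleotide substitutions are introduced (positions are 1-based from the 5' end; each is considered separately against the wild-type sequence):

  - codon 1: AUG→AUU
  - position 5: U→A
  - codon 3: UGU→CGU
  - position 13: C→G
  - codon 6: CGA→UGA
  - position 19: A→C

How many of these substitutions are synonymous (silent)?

0

Codon 1: AUG (Met) → AUU (Ile) — missense.
Codon 2: GUU (Val) → GAU (Asp) — missense.
Codon 3: UGU (Cys) → CGU (Arg) — missense.
Codon 5: CUA (Leu) → GUA (Val) — missense.
Codon 6: CGA (Arg) → UGA (Stop) — nonsense.
Codon 7: AUU (Ile) → CUU (Leu) — missense.
Synonymous: 0 of 6.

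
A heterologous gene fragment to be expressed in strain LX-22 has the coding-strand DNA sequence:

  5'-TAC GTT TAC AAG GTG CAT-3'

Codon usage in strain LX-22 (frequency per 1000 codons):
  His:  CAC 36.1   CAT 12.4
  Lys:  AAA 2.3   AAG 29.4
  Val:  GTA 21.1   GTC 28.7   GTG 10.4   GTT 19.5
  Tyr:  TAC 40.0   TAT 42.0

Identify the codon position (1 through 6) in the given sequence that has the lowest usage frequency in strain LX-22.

5

Codon 1 TAC (Tyr): 40.0 per 1000.
Codon 2 GTT (Val): 19.5 per 1000.
Codon 3 TAC (Tyr): 40.0 per 1000.
Codon 4 AAG (Lys): 29.4 per 1000.
Codon 5 GTG (Val): 10.4 per 1000.
Codon 6 CAT (His): 12.4 per 1000.
Lowest frequency is 10.4 at codon 5.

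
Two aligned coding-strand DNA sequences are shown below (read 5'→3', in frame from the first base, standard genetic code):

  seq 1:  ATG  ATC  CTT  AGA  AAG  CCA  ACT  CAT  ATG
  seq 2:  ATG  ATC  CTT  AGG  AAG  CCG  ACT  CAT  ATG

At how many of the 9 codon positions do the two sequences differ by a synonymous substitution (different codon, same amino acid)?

2

Codon 1: ATG Met / ATG Met — identical.
Codon 2: ATC Ile / ATC Ile — identical.
Codon 3: CTT Leu / CTT Leu — identical.
Codon 4: AGA Arg / AGG Arg — synonymous.
Codon 5: AAG Lys / AAG Lys — identical.
Codon 6: CCA Pro / CCG Pro — synonymous.
Codon 7: ACT Thr / ACT Thr — identical.
Codon 8: CAT His / CAT His — identical.
Codon 9: ATG Met / ATG Met — identical.
Synonymous differences: 2.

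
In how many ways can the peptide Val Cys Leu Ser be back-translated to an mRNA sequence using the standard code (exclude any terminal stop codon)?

288

Val: 4 codons.
Cys: 2 codons.
Leu: 6 codons.
Ser: 6 codons.
4 × 2 × 6 × 6 = 288.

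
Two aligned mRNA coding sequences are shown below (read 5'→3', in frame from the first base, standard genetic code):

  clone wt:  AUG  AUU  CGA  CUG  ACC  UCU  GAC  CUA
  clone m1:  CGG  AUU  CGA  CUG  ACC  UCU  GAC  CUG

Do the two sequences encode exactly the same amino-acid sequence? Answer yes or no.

no

Codon 1: AUG Met / CGG Arg — nonsynonymous.
Codon 2: AUU Ile / AUU Ile — identical.
Codon 3: CGA Arg / CGA Arg — identical.
Codon 4: CUG Leu / CUG Leu — identical.
Codon 5: ACC Thr / ACC Thr — identical.
Codon 6: UCU Ser / UCU Ser — identical.
Codon 7: GAC Asp / GAC Asp — identical.
Codon 8: CUA Leu / CUG Leu — synonymous.
Nonsynonymous differences: 1 → different protein.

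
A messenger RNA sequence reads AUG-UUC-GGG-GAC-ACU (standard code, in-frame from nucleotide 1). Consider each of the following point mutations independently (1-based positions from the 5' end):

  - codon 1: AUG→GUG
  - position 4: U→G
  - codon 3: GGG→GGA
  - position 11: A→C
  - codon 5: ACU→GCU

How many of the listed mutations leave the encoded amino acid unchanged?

Codon 1: AUG (Met) → GUG (Val) — missense.
Codon 2: UUC (Phe) → GUC (Val) — missense.
Codon 3: GGG (Gly) → GGA (Gly) — synonymous.
Codon 4: GAC (Asp) → GCC (Ala) — missense.
Codon 5: ACU (Thr) → GCU (Ala) — missense.
Synonymous: 1 of 5.

1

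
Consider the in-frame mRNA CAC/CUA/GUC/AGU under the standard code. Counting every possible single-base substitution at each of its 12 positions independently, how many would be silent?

Codon 1 (CAC, His): 1 synonymous substitution.
Codon 2 (CUA, Leu): 4 synonymous substitutions.
Codon 3 (GUC, Val): 3 synonymous substitutions.
Codon 4 (AGU, Ser): 1 synonymous substitution.
Total: 1 + 4 + 3 + 1 = 9.

9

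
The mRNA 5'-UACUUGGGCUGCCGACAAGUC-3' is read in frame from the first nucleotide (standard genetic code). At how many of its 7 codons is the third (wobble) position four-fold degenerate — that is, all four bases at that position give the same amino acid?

3

Codon 1 UAC (Tyr): third position 2-fold.
Codon 2 UUG (Leu): third position 2-fold.
Codon 3 GGC (Gly): third position 4-fold.
Codon 4 UGC (Cys): third position 2-fold.
Codon 5 CGA (Arg): third position 4-fold.
Codon 6 CAA (Gln): third position 2-fold.
Codon 7 GUC (Val): third position 4-fold.
Four-fold degenerate third positions: 3.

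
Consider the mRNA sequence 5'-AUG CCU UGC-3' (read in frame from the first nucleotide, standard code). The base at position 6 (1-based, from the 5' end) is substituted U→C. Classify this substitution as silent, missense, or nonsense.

Position 6 falls in codon 2: CCU → Pro.
After the substitution the codon is CCC → Pro.
Both encode Pro, so the change is synonymous.

silent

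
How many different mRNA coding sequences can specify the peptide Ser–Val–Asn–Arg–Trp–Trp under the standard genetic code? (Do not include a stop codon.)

288

Ser: 6 codons.
Val: 4 codons.
Asn: 2 codons.
Arg: 6 codons.
Trp: 1 codon.
Trp: 1 codon.
6 × 4 × 2 × 6 × 1 × 1 = 288.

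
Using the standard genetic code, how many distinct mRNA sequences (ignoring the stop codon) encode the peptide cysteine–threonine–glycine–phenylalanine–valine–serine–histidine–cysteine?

6144

Cys: 2 codons.
Thr: 4 codons.
Gly: 4 codons.
Phe: 2 codons.
Val: 4 codons.
Ser: 6 codons.
His: 2 codons.
Cys: 2 codons.
2 × 4 × 4 × 2 × 4 × 6 × 2 × 2 = 6144.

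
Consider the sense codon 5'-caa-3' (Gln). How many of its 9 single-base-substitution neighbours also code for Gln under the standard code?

Position 1: none → 0 synonymous.
Position 2: none → 0 synonymous.
Position 3: CAG → 1 synonymous.
Total: 0 + 0 + 1 = 1.

1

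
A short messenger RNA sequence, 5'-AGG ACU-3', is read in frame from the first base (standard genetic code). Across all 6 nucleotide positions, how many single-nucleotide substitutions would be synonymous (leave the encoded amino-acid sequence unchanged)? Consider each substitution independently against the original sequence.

5

Codon 1 (AGG, Arg): 2 synonymous substitutions.
Codon 2 (ACU, Thr): 3 synonymous substitutions.
Total: 2 + 3 = 5.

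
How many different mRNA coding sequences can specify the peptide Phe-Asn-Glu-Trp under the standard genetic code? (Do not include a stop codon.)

8

Phe: 2 codons.
Asn: 2 codons.
Glu: 2 codons.
Trp: 1 codon.
2 × 2 × 2 × 1 = 8.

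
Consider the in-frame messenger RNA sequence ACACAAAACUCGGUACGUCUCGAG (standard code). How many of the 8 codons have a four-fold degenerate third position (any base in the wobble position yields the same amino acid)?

5

Codon 1 ACA (Thr): third position 4-fold.
Codon 2 CAA (Gln): third position 2-fold.
Codon 3 AAC (Asn): third position 2-fold.
Codon 4 UCG (Ser): third position 4-fold.
Codon 5 GUA (Val): third position 4-fold.
Codon 6 CGU (Arg): third position 4-fold.
Codon 7 CUC (Leu): third position 4-fold.
Codon 8 GAG (Glu): third position 2-fold.
Four-fold degenerate third positions: 5.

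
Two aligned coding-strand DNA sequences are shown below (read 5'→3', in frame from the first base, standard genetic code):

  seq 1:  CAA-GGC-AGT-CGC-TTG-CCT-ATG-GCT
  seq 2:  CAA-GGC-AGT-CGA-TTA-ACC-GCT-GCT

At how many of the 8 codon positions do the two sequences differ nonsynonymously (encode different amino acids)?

Codon 1: CAA Gln / CAA Gln — identical.
Codon 2: GGC Gly / GGC Gly — identical.
Codon 3: AGT Ser / AGT Ser — identical.
Codon 4: CGC Arg / CGA Arg — synonymous.
Codon 5: TTG Leu / TTA Leu — synonymous.
Codon 6: CCT Pro / ACC Thr — nonsynonymous.
Codon 7: ATG Met / GCT Ala — nonsynonymous.
Codon 8: GCT Ala / GCT Ala — identical.
Nonsynonymous differences: 2.

2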